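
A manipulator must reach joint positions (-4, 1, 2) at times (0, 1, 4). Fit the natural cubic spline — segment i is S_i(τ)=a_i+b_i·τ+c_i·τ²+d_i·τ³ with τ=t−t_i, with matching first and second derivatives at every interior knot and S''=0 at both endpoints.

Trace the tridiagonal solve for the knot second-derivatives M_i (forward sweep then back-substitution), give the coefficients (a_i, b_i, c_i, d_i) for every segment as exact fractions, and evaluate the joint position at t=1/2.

Δ: Δ0=5, Δ1=1/3
row 1: diag=8, rhs=-28; c'=3/8, d'=-7/2
back: M1=-7/2
M: M0=0, M1=-7/2, M2=0
seg 0: a=-4, c=M0/2=0, d=(M1−M0)/(6·1)=-7/12, b=Δ0−h0·(2M0+M1)/6=67/12
seg 1: a=1, c=M1/2=-7/4, d=(M2−M1)/(6·3)=7/36, b=Δ1−h1·(2M1+M2)/6=23/6
t_q=1/2 → seg 0, τ=1/2; S=-4+67/12·τ+0·τ²+-7/12·τ³=-41/32

  seg 0: a=-4 b=67/12 c=0 d=-7/12
  seg 1: a=1 b=23/6 c=-7/4 d=7/36
S(1/2) = -41/32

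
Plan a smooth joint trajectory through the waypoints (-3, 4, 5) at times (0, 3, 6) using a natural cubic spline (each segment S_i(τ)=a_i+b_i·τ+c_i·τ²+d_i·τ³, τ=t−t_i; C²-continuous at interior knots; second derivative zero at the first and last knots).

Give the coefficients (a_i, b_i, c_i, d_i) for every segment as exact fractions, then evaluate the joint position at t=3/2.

Δ: Δ0=7/3, Δ1=1/3
row 1: diag=12, rhs=-12; c'=1/4, d'=-1
back: M1=-1
M: M0=0, M1=-1, M2=0
seg 0: a=-3, c=M0/2=0, d=(M1−M0)/(6·3)=-1/18, b=Δ0−h0·(2M0+M1)/6=17/6
seg 1: a=4, c=M1/2=-1/2, d=(M2−M1)/(6·3)=1/18, b=Δ1−h1·(2M1+M2)/6=4/3
t_q=3/2 → seg 0, τ=3/2; S=-3+17/6·τ+0·τ²+-1/18·τ³=17/16

  seg 0: a=-3 b=17/6 c=0 d=-1/18
  seg 1: a=4 b=4/3 c=-1/2 d=1/18
S(3/2) = 17/16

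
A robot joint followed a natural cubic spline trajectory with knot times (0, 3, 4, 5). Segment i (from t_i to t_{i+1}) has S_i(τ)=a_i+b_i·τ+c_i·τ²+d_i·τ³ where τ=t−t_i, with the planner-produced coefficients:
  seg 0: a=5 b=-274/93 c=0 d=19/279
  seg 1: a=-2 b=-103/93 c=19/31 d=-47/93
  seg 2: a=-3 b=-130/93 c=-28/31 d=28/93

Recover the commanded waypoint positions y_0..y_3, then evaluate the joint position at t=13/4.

y_0 = S_0(0) = a_0 = 5
y_1 = S_1(0) = a_1 = -2
y_2 = S_2(0) = a_2 = -3
y_3 = S_2(1) = -5
t_q=13/4 is in segment 1 (τ=1/4); S_1(τ)=-4457/1984

y_0=5 y_1=-2 y_2=-3 y_3=-5
S(13/4) = -4457/1984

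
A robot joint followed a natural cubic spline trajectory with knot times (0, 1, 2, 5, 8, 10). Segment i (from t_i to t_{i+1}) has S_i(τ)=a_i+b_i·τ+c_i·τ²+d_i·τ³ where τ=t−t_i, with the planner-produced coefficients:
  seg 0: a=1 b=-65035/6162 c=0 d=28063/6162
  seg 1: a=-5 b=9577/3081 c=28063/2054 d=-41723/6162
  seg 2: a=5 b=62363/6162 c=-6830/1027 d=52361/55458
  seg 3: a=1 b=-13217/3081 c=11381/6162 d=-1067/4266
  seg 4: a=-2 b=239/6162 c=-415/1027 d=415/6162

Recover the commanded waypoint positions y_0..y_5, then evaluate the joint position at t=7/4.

y_0 = S_0(0) = a_0 = 1
y_1 = S_1(0) = a_1 = -5
y_2 = S_2(0) = a_2 = 5
y_3 = S_3(0) = a_3 = 1
y_4 = S_4(0) = a_4 = -2
y_5 = S_4(2) = -3
t_q=7/4 is in segment 1 (τ=3/4); S_1(τ)=283945/131456

y_0=1 y_1=-5 y_2=5 y_3=1 y_4=-2 y_5=-3
S(7/4) = 283945/131456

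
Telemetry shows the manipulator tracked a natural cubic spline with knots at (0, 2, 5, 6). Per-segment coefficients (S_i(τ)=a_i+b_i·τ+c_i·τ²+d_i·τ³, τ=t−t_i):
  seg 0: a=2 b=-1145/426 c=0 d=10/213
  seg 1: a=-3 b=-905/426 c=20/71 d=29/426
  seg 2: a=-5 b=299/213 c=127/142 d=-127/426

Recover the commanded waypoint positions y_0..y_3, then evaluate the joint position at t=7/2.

y_0 = S_0(0) = a_0 = 2
y_1 = S_1(0) = a_1 = -3
y_2 = S_2(0) = a_2 = -5
y_3 = S_2(1) = -3
t_q=7/2 is in segment 1 (τ=3/2); S_1(τ)=-6047/1136

y_0=2 y_1=-3 y_2=-5 y_3=-3
S(7/2) = -6047/1136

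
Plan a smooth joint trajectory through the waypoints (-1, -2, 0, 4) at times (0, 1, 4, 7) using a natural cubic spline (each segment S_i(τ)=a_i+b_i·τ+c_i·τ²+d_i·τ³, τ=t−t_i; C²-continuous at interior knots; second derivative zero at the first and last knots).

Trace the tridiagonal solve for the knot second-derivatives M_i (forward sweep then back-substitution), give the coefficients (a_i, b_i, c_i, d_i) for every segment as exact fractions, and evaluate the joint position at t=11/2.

  seg 0: a=-1 b=-35/29 c=0 d=6/29
  seg 1: a=-2 b=-17/29 c=18/29 d=-53/783
  seg 2: a=0 b=38/29 c=1/87 d=-1/783
S(11/2) = 461/232

Δ: Δ0=-1, Δ1=2/3, Δ2=4/3
row 1: diag=8, rhs=10; c'=3/8, d'=5/4
row 2: denom=12−3·3/8=87/8; d'=(4−3·5/4)/(87/8)=2/87
back: M2=2/87
back: M1=5/4−3/8·2/87=36/29
M: M0=0, M1=36/29, M2=2/87, M3=0
seg 0: a=-1, c=M0/2=0, d=(M1−M0)/(6·1)=6/29, b=Δ0−h0·(2M0+M1)/6=-35/29
seg 1: a=-2, c=M1/2=18/29, d=(M2−M1)/(6·3)=-53/783, b=Δ1−h1·(2M1+M2)/6=-17/29
seg 2: a=0, c=M2/2=1/87, d=(M3−M2)/(6·3)=-1/783, b=Δ2−h2·(2M2+M3)/6=38/29
t_q=11/2 → seg 2, τ=3/2; S=0+38/29·τ+1/87·τ²+-1/783·τ³=461/232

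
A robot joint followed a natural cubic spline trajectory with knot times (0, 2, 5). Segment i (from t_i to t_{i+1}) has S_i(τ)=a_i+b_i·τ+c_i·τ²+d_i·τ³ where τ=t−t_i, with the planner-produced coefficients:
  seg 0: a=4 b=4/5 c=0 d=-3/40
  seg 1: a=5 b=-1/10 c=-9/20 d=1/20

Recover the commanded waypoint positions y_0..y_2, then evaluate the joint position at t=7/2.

y_0=4 y_1=5 y_2=2
S(7/2) = 641/160

y_0 = S_0(0) = a_0 = 4
y_1 = S_1(0) = a_1 = 5
y_2 = S_1(3) = 2
t_q=7/2 is in segment 1 (τ=3/2); S_1(τ)=641/160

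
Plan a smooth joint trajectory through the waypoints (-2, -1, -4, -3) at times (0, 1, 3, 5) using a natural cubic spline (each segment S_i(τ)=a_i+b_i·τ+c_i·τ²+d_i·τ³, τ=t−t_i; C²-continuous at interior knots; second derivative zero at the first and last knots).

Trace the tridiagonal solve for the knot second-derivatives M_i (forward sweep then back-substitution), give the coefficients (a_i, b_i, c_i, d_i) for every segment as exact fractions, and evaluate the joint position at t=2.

Δ: Δ0=1, Δ1=-3/2, Δ2=1/2
row 1: diag=6, rhs=-15; c'=1/3, d'=-5/2
row 2: denom=8−2·1/3=22/3; d'=(12−2·-5/2)/(22/3)=51/22
back: M2=51/22
back: M1=-5/2−1/3·51/22=-36/11
M: M0=0, M1=-36/11, M2=51/22, M3=0
seg 0: a=-2, c=M0/2=0, d=(M1−M0)/(6·1)=-6/11, b=Δ0−h0·(2M0+M1)/6=17/11
seg 1: a=-1, c=M1/2=-18/11, d=(M2−M1)/(6·2)=41/88, b=Δ1−h1·(2M1+M2)/6=-1/11
seg 2: a=-4, c=M2/2=51/44, d=(M3−M2)/(6·2)=-17/88, b=Δ2−h2·(2M2+M3)/6=-23/22
t_q=2 → seg 1, τ=1; S=-1+-1/11·τ+-18/11·τ²+41/88·τ³=-199/88

  seg 0: a=-2 b=17/11 c=0 d=-6/11
  seg 1: a=-1 b=-1/11 c=-18/11 d=41/88
  seg 2: a=-4 b=-23/22 c=51/44 d=-17/88
S(2) = -199/88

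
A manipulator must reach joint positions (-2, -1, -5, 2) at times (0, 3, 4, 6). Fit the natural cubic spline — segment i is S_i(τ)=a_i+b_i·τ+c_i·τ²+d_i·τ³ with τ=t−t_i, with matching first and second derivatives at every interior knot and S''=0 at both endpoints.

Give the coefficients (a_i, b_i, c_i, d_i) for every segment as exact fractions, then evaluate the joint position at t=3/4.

  seg 0: a=-2 b=697/282 c=0 d=-67/282
  seg 1: a=-1 b=-556/141 c=-201/94 d=587/282
  seg 2: a=-5 b=-557/282 c=193/47 d=-193/282
S(3/4) = -1483/6016

Δ: Δ0=1/3, Δ1=-4, Δ2=7/2
row 1: diag=8, rhs=-26; c'=1/8, d'=-13/4
row 2: denom=6−1·1/8=47/8; d'=(45−1·-13/4)/(47/8)=386/47
back: M2=386/47
back: M1=-13/4−1/8·386/47=-201/47
M: M0=0, M1=-201/47, M2=386/47, M3=0
seg 0: a=-2, c=M0/2=0, d=(M1−M0)/(6·3)=-67/282, b=Δ0−h0·(2M0+M1)/6=697/282
seg 1: a=-1, c=M1/2=-201/94, d=(M2−M1)/(6·1)=587/282, b=Δ1−h1·(2M1+M2)/6=-556/141
seg 2: a=-5, c=M2/2=193/47, d=(M3−M2)/(6·2)=-193/282, b=Δ2−h2·(2M2+M3)/6=-557/282
t_q=3/4 → seg 0, τ=3/4; S=-2+697/282·τ+0·τ²+-67/282·τ³=-1483/6016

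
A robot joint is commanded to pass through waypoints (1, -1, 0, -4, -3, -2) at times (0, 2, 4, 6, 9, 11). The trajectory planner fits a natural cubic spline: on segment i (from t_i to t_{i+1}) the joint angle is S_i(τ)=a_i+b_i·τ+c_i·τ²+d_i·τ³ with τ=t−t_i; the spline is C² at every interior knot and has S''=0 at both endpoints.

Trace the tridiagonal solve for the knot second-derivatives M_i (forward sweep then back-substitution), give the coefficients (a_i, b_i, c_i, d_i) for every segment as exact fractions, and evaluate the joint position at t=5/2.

  seg 0: a=1 b=-2489/1542 c=0 d=947/6168
  seg 1: a=-1 b=176/771 c=947/1028 d=-1211/3084
  seg 2: a=0 b=-616/771 c=-1475/1028 d=2573/6168
  seg 3: a=-4 b=-2363/1542 c=549/514 d=-344/2313
  seg 4: a=-3 b=1327/1542 c=-139/514 d=139/3084
S(5/2) = -5795/8224

Δ: Δ0=-1, Δ1=1/2, Δ2=-2, Δ3=1/3, Δ4=1/2
row 1: diag=8, rhs=9; c'=1/4, d'=9/8
row 2: denom=8−2·1/4=15/2; d'=(-15−2·9/8)/(15/2)=-23/10
row 3: denom=10−2·4/15=142/15; d'=(14−2·-23/10)/(142/15)=279/142
row 4: denom=10−3·45/142=1285/142; d'=(1−3·279/142)/(1285/142)=-139/257
back: M4=-139/257
back: M3=279/142−45/142·-139/257=549/257
back: M2=-23/10−4/15·549/257=-1475/514
back: M1=9/8−1/4·-1475/514=947/514
M: M0=0, M1=947/514, M2=-1475/514, M3=549/257, M4=-139/257, M5=0
seg 0: a=1, c=M0/2=0, d=(M1−M0)/(6·2)=947/6168, b=Δ0−h0·(2M0+M1)/6=-2489/1542
seg 1: a=-1, c=M1/2=947/1028, d=(M2−M1)/(6·2)=-1211/3084, b=Δ1−h1·(2M1+M2)/6=176/771
seg 2: a=0, c=M2/2=-1475/1028, d=(M3−M2)/(6·2)=2573/6168, b=Δ2−h2·(2M2+M3)/6=-616/771
seg 3: a=-4, c=M3/2=549/514, d=(M4−M3)/(6·3)=-344/2313, b=Δ3−h3·(2M3+M4)/6=-2363/1542
seg 4: a=-3, c=M4/2=-139/514, d=(M5−M4)/(6·2)=139/3084, b=Δ4−h4·(2M4+M5)/6=1327/1542
t_q=5/2 → seg 1, τ=1/2; S=-1+176/771·τ+947/1028·τ²+-1211/3084·τ³=-5795/8224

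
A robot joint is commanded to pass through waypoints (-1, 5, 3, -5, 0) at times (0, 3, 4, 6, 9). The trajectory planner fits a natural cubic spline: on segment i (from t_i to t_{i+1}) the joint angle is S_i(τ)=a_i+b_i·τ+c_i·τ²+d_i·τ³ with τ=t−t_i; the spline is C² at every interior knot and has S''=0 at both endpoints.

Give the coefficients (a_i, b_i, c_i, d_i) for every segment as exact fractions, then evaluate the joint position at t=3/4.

Δ: Δ0=2, Δ1=-2, Δ2=-4, Δ3=5/3
row 1: diag=8, rhs=-24; c'=1/8, d'=-3
row 2: denom=6−1·1/8=47/8; d'=(-12−1·-3)/(47/8)=-72/47
row 3: denom=10−2·16/47=438/47; d'=(34−2·-72/47)/(438/47)=871/219
back: M3=871/219
back: M2=-72/47−16/47·871/219=-632/219
back: M1=-3−1/8·-632/219=-578/219
M: M0=0, M1=-578/219, M2=-632/219, M3=871/219, M4=0
seg 0: a=-1, c=M0/2=0, d=(M1−M0)/(6·3)=-289/1971, b=Δ0−h0·(2M0+M1)/6=727/219
seg 1: a=5, c=M1/2=-289/219, d=(M2−M1)/(6·1)=-3/73, b=Δ1−h1·(2M1+M2)/6=-140/219
seg 2: a=3, c=M2/2=-316/219, d=(M3−M2)/(6·2)=167/292, b=Δ2−h2·(2M2+M3)/6=-745/219
seg 3: a=-5, c=M3/2=871/438, d=(M4−M3)/(6·3)=-871/3942, b=Δ3−h3·(2M3+M4)/6=-506/219
t_q=3/4 → seg 0, τ=3/4; S=-1+727/219·τ+0·τ²+-289/1971·τ³=6671/4672

  seg 0: a=-1 b=727/219 c=0 d=-289/1971
  seg 1: a=5 b=-140/219 c=-289/219 d=-3/73
  seg 2: a=3 b=-745/219 c=-316/219 d=167/292
  seg 3: a=-5 b=-506/219 c=871/438 d=-871/3942
S(3/4) = 6671/4672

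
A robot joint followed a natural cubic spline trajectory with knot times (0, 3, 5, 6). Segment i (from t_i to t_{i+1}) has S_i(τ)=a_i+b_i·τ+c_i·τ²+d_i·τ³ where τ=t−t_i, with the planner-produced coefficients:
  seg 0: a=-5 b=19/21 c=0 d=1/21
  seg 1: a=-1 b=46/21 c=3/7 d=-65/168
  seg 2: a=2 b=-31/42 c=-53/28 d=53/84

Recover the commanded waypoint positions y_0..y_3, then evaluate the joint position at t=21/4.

y_0=-5 y_1=-1 y_2=2 y_3=0
S(21/4) = 437/256

y_0 = S_0(0) = a_0 = -5
y_1 = S_1(0) = a_1 = -1
y_2 = S_2(0) = a_2 = 2
y_3 = S_2(1) = 0
t_q=21/4 is in segment 2 (τ=1/4); S_2(τ)=437/256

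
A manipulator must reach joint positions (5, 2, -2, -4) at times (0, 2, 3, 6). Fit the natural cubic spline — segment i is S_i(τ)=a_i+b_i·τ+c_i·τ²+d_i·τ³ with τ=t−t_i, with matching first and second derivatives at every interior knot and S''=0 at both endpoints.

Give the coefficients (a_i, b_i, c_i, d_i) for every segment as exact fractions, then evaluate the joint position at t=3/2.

Δ: Δ0=-3/2, Δ1=-4, Δ2=-2/3
row 1: diag=6, rhs=-15; c'=1/6, d'=-5/2
row 2: denom=8−1·1/6=47/6; d'=(20−1·-5/2)/(47/6)=135/47
back: M2=135/47
back: M1=-5/2−1/6·135/47=-140/47
M: M0=0, M1=-140/47, M2=135/47, M3=0
seg 0: a=5, c=M0/2=0, d=(M1−M0)/(6·2)=-35/141, b=Δ0−h0·(2M0+M1)/6=-143/282
seg 1: a=2, c=M1/2=-70/47, d=(M2−M1)/(6·1)=275/282, b=Δ1−h1·(2M1+M2)/6=-983/282
seg 2: a=-2, c=M2/2=135/94, d=(M3−M2)/(6·3)=-15/94, b=Δ2−h2·(2M2+M3)/6=-499/141
t_q=3/2 → seg 0, τ=3/2; S=5+-143/282·τ+0·τ²+-35/141·τ³=1279/376

  seg 0: a=5 b=-143/282 c=0 d=-35/141
  seg 1: a=2 b=-983/282 c=-70/47 d=275/282
  seg 2: a=-2 b=-499/141 c=135/94 d=-15/94
S(3/2) = 1279/376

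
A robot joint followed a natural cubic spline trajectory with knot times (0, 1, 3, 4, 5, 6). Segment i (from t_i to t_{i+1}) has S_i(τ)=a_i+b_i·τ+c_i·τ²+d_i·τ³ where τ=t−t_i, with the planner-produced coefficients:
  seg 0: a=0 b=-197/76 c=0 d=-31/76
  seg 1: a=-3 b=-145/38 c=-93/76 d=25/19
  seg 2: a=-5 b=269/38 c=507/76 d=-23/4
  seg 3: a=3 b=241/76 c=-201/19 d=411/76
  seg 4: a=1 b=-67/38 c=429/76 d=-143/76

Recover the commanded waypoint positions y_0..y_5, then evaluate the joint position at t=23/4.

y_0 = S_0(0) = a_0 = 0
y_1 = S_1(0) = a_1 = -3
y_2 = S_2(0) = a_2 = -5
y_3 = S_3(0) = a_3 = 3
y_4 = S_4(0) = a_4 = 1
y_5 = S_4(1) = 3
t_q=23/4 is in segment 4 (τ=3/4); S_4(τ)=10015/4864

y_0=0 y_1=-3 y_2=-5 y_3=3 y_4=1 y_5=3
S(23/4) = 10015/4864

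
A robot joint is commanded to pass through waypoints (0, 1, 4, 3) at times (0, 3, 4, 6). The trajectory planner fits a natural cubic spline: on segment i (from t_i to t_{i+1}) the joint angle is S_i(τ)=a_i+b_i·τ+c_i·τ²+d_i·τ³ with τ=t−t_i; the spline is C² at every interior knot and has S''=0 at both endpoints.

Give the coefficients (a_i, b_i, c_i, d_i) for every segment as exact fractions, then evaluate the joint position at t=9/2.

Δ: Δ0=1/3, Δ1=3, Δ2=-1/2
row 1: diag=8, rhs=16; c'=1/8, d'=2
row 2: denom=6−1·1/8=47/8; d'=(-21−1·2)/(47/8)=-184/47
back: M2=-184/47
back: M1=2−1/8·-184/47=117/47
M: M0=0, M1=117/47, M2=-184/47, M3=0
seg 0: a=0, c=M0/2=0, d=(M1−M0)/(6·3)=13/94, b=Δ0−h0·(2M0+M1)/6=-257/282
seg 1: a=1, c=M1/2=117/94, d=(M2−M1)/(6·1)=-301/282, b=Δ1−h1·(2M1+M2)/6=398/141
seg 2: a=4, c=M2/2=-92/47, d=(M3−M2)/(6·2)=46/141, b=Δ2−h2·(2M2+M3)/6=595/282
t_q=9/2 → seg 2, τ=1/2; S=4+595/282·τ+-92/47·τ²+46/141·τ³=433/94

  seg 0: a=0 b=-257/282 c=0 d=13/94
  seg 1: a=1 b=398/141 c=117/94 d=-301/282
  seg 2: a=4 b=595/282 c=-92/47 d=46/141
S(9/2) = 433/94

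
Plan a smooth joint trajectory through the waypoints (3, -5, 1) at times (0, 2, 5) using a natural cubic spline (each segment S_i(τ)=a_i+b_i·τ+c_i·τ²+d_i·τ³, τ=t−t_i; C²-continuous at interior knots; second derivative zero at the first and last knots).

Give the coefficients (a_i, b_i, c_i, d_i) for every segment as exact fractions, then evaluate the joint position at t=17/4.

Δ: Δ0=-4, Δ1=2
row 1: diag=10, rhs=36; c'=3/10, d'=18/5
back: M1=18/5
M: M0=0, M1=18/5, M2=0
seg 0: a=3, c=M0/2=0, d=(M1−M0)/(6·2)=3/10, b=Δ0−h0·(2M0+M1)/6=-26/5
seg 1: a=-5, c=M1/2=9/5, d=(M2−M1)/(6·3)=-1/5, b=Δ1−h1·(2M1+M2)/6=-8/5
t_q=17/4 → seg 1, τ=9/4; S=-5+-8/5·τ+9/5·τ²+-1/5·τ³=-113/64

  seg 0: a=3 b=-26/5 c=0 d=3/10
  seg 1: a=-5 b=-8/5 c=9/5 d=-1/5
S(17/4) = -113/64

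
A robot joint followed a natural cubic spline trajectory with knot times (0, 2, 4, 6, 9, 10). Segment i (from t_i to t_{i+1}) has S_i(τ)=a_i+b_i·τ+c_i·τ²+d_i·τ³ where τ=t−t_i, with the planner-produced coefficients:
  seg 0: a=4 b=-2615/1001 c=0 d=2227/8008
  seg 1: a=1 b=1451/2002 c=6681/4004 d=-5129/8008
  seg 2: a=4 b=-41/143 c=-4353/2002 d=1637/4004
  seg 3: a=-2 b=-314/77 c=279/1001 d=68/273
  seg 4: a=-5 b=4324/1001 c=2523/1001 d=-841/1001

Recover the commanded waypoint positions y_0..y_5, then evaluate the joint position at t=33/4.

y_0 = S_0(0) = a_0 = 4
y_1 = S_1(0) = a_1 = 1
y_2 = S_2(0) = a_2 = 4
y_3 = S_3(0) = a_3 = -2
y_4 = S_4(0) = a_4 = -5
y_5 = S_4(1) = 1
t_q=33/4 is in segment 3 (τ=9/4); S_3(τ)=-6934/1001

y_0=4 y_1=1 y_2=4 y_3=-2 y_4=-5 y_5=1
S(33/4) = -6934/1001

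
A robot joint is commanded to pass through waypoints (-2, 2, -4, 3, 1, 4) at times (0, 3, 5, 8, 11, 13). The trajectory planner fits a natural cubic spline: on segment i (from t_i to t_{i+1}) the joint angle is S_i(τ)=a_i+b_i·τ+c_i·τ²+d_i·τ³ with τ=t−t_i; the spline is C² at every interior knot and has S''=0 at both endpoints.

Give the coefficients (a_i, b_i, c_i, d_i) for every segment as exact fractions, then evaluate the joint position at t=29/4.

  seg 0: a=-2 b=10159/3252 c=0 d=-647/3252
  seg 1: a=2 b=-3655/1626 c=-1941/1084 d=575/813
  seg 2: a=-4 b=-1501/1626 c=2659/1084 d=-4447/9756
  seg 3: a=3 b=4837/3252 c=-447/271 d=3029/9756
  seg 4: a=1 b=-43/1626 c=1241/1084 d=-1241/6504
S(29/4) = 79709/69376

Δ: Δ0=4/3, Δ1=-3, Δ2=7/3, Δ3=-2/3, Δ4=3/2
row 1: diag=10, rhs=-26; c'=1/5, d'=-13/5
row 2: denom=10−2·1/5=48/5; d'=(32−2·-13/5)/(48/5)=31/8
row 3: denom=12−3·5/16=177/16; d'=(-18−3·31/8)/(177/16)=-158/59
row 4: denom=10−3·16/59=542/59; d'=(13−3·-158/59)/(542/59)=1241/542
back: M4=1241/542
back: M3=-158/59−16/59·1241/542=-894/271
back: M2=31/8−5/16·-894/271=2659/542
back: M1=-13/5−1/5·2659/542=-1941/542
M: M0=0, M1=-1941/542, M2=2659/542, M3=-894/271, M4=1241/542, M5=0
seg 0: a=-2, c=M0/2=0, d=(M1−M0)/(6·3)=-647/3252, b=Δ0−h0·(2M0+M1)/6=10159/3252
seg 1: a=2, c=M1/2=-1941/1084, d=(M2−M1)/(6·2)=575/813, b=Δ1−h1·(2M1+M2)/6=-3655/1626
seg 2: a=-4, c=M2/2=2659/1084, d=(M3−M2)/(6·3)=-4447/9756, b=Δ2−h2·(2M2+M3)/6=-1501/1626
seg 3: a=3, c=M3/2=-447/271, d=(M4−M3)/(6·3)=3029/9756, b=Δ3−h3·(2M3+M4)/6=4837/3252
seg 4: a=1, c=M4/2=1241/1084, d=(M5−M4)/(6·2)=-1241/6504, b=Δ4−h4·(2M4+M5)/6=-43/1626
t_q=29/4 → seg 2, τ=9/4; S=-4+-1501/1626·τ+2659/1084·τ²+-4447/9756·τ³=79709/69376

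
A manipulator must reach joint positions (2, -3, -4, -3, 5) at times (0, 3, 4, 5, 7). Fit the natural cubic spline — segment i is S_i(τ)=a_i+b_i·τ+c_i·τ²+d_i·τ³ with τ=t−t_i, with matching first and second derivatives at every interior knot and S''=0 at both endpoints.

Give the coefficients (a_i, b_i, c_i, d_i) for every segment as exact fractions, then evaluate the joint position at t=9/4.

Δ: Δ0=-5/3, Δ1=-1, Δ2=1, Δ3=4
row 1: diag=8, rhs=4; c'=1/8, d'=1/2
row 2: denom=4−1·1/8=31/8; d'=(12−1·1/2)/(31/8)=92/31
row 3: denom=6−1·8/31=178/31; d'=(18−1·92/31)/(178/31)=233/89
back: M3=233/89
back: M2=92/31−8/31·233/89=204/89
back: M1=1/2−1/8·204/89=19/89
M: M0=0, M1=19/89, M2=204/89, M3=233/89, M4=0
seg 0: a=2, c=M0/2=0, d=(M1−M0)/(6·3)=19/1602, b=Δ0−h0·(2M0+M1)/6=-947/534
seg 1: a=-3, c=M1/2=19/178, d=(M2−M1)/(6·1)=185/534, b=Δ1−h1·(2M1+M2)/6=-388/267
seg 2: a=-4, c=M2/2=102/89, d=(M3−M2)/(6·1)=29/534, b=Δ2−h2·(2M2+M3)/6=-107/534
seg 3: a=-3, c=M3/2=233/178, d=(M4−M3)/(6·2)=-233/1068, b=Δ3−h3·(2M3+M4)/6=602/267
t_q=9/4 → seg 0, τ=9/4; S=2+-947/534·τ+0·τ²+19/1602·τ³=-21133/11392

  seg 0: a=2 b=-947/534 c=0 d=19/1602
  seg 1: a=-3 b=-388/267 c=19/178 d=185/534
  seg 2: a=-4 b=-107/534 c=102/89 d=29/534
  seg 3: a=-3 b=602/267 c=233/178 d=-233/1068
S(9/4) = -21133/11392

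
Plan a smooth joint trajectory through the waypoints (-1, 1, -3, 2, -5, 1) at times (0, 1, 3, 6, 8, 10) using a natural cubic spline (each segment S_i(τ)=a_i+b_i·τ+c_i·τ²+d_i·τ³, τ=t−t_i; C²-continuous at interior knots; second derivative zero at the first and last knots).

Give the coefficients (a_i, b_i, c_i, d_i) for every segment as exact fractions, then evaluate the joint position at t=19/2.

Δ: Δ0=2, Δ1=-2, Δ2=5/3, Δ3=-7/2, Δ4=3
row 1: diag=6, rhs=-24; c'=1/3, d'=-4
row 2: denom=10−2·1/3=28/3; d'=(22−2·-4)/(28/3)=45/14
row 3: denom=10−3·9/28=253/28; d'=(-31−3·45/14)/(253/28)=-1138/253
row 4: denom=8−2·56/253=1912/253; d'=(39−2·-1138/253)/(1912/253)=12143/1912
back: M4=12143/1912
back: M3=-1138/253−56/253·12143/1912=-1411/239
back: M2=45/14−9/28·-1411/239=4887/956
back: M1=-4−1/3·4887/956=-5453/956
M: M0=0, M1=-5453/956, M2=4887/956, M3=-1411/239, M4=12143/1912, M5=0
seg 0: a=-1, c=M0/2=0, d=(M1−M0)/(6·1)=-5453/5736, b=Δ0−h0·(2M0+M1)/6=16925/5736
seg 1: a=1, c=M1/2=-5453/1912, d=(M2−M1)/(6·2)=2585/2868, b=Δ1−h1·(2M1+M2)/6=283/2868
seg 2: a=-3, c=M2/2=4887/1912, d=(M3−M2)/(6·3)=-10531/17208, b=Δ2−h2·(2M2+M3)/6=-1415/2868
seg 3: a=2, c=M3/2=-1411/478, d=(M4−M3)/(6·2)=23431/22944, b=Δ3−h3·(2M3+M4)/6=-9643/5736
seg 4: a=-5, c=M4/2=12143/3824, d=(M5−M4)/(6·2)=-12143/22944, b=Δ4−h4·(2M4+M5)/6=-3539/2868
t_q=19/2 → seg 4, τ=3/2; S=-5+-3539/2868·τ+12143/3824·τ²+-12143/22944·τ³=-91307/61184

  seg 0: a=-1 b=16925/5736 c=0 d=-5453/5736
  seg 1: a=1 b=283/2868 c=-5453/1912 d=2585/2868
  seg 2: a=-3 b=-1415/2868 c=4887/1912 d=-10531/17208
  seg 3: a=2 b=-9643/5736 c=-1411/478 d=23431/22944
  seg 4: a=-5 b=-3539/2868 c=12143/3824 d=-12143/22944
S(19/2) = -91307/61184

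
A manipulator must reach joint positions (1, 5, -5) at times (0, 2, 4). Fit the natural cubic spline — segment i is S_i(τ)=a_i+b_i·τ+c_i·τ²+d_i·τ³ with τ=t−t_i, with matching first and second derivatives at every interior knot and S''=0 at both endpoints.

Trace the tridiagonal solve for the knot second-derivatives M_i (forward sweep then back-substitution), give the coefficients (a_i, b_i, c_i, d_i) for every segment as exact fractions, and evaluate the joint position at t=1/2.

  seg 0: a=1 b=15/4 c=0 d=-7/16
  seg 1: a=5 b=-3/2 c=-21/8 d=7/16
S(1/2) = 361/128

Δ: Δ0=2, Δ1=-5
row 1: diag=8, rhs=-42; c'=1/4, d'=-21/4
back: M1=-21/4
M: M0=0, M1=-21/4, M2=0
seg 0: a=1, c=M0/2=0, d=(M1−M0)/(6·2)=-7/16, b=Δ0−h0·(2M0+M1)/6=15/4
seg 1: a=5, c=M1/2=-21/8, d=(M2−M1)/(6·2)=7/16, b=Δ1−h1·(2M1+M2)/6=-3/2
t_q=1/2 → seg 0, τ=1/2; S=1+15/4·τ+0·τ²+-7/16·τ³=361/128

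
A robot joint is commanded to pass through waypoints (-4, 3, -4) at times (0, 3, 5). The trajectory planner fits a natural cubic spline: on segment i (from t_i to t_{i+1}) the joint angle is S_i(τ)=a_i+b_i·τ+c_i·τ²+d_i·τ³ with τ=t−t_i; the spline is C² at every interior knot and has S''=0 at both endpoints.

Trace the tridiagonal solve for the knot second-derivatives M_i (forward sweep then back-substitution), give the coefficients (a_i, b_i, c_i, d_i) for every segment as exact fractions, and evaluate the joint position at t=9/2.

  seg 0: a=-4 b=49/12 c=0 d=-7/36
  seg 1: a=3 b=-7/6 c=-7/4 d=7/24
S(9/2) = -109/64

Δ: Δ0=7/3, Δ1=-7/2
row 1: diag=10, rhs=-35; c'=1/5, d'=-7/2
back: M1=-7/2
M: M0=0, M1=-7/2, M2=0
seg 0: a=-4, c=M0/2=0, d=(M1−M0)/(6·3)=-7/36, b=Δ0−h0·(2M0+M1)/6=49/12
seg 1: a=3, c=M1/2=-7/4, d=(M2−M1)/(6·2)=7/24, b=Δ1−h1·(2M1+M2)/6=-7/6
t_q=9/2 → seg 1, τ=3/2; S=3+-7/6·τ+-7/4·τ²+7/24·τ³=-109/64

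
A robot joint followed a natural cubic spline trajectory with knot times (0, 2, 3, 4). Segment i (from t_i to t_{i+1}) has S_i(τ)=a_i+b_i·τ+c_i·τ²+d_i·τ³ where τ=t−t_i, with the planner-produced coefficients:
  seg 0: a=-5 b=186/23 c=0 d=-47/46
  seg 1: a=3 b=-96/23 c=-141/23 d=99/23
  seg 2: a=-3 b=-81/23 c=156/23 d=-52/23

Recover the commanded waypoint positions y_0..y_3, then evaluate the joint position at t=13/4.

y_0=-5 y_1=3 y_2=-3 y_3=-2
S(13/4) = -1285/368

y_0 = S_0(0) = a_0 = -5
y_1 = S_1(0) = a_1 = 3
y_2 = S_2(0) = a_2 = -3
y_3 = S_2(1) = -2
t_q=13/4 is in segment 2 (τ=1/4); S_2(τ)=-1285/368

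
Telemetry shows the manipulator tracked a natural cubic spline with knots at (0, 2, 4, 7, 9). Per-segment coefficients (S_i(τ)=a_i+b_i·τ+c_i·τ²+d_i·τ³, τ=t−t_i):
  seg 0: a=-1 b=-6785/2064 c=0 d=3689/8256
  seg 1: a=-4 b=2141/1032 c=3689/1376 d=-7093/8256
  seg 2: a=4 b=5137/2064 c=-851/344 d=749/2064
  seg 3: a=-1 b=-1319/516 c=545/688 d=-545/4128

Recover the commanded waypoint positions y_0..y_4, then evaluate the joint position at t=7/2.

y_0=-1 y_1=-4 y_2=4 y_3=-1 y_4=-4
S(7/2) = 49415/22016

y_0 = S_0(0) = a_0 = -1
y_1 = S_1(0) = a_1 = -4
y_2 = S_2(0) = a_2 = 4
y_3 = S_3(0) = a_3 = -1
y_4 = S_3(2) = -4
t_q=7/2 is in segment 1 (τ=3/2); S_1(τ)=49415/22016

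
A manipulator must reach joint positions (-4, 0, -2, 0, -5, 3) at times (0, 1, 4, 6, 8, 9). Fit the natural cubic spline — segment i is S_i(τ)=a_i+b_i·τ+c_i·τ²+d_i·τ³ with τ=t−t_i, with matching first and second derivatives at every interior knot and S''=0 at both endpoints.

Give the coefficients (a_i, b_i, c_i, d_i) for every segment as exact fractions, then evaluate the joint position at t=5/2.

Δ: Δ0=4, Δ1=-2/3, Δ2=1, Δ3=-5/2, Δ4=8
row 1: diag=8, rhs=-28; c'=3/8, d'=-7/2
row 2: denom=10−3·3/8=71/8; d'=(10−3·-7/2)/(71/8)=164/71
row 3: denom=8−2·16/71=536/71; d'=(-21−2·164/71)/(536/71)=-1819/536
row 4: denom=6−2·71/268=733/134; d'=(63−2·-1819/536)/(733/134)=18703/1466
back: M4=18703/1466
back: M3=-1819/536−71/268·18703/1466=-4965/733
back: M2=164/71−16/71·-4965/733=2812/733
back: M1=-7/2−3/8·2812/733=-3620/733
M: M0=0, M1=-3620/733, M2=2812/733, M3=-4965/733, M4=18703/1466, M5=0
seg 0: a=-4, c=M0/2=0, d=(M1−M0)/(6·1)=-1810/2199, b=Δ0−h0·(2M0+M1)/6=10606/2199
seg 1: a=0, c=M1/2=-1810/733, d=(M2−M1)/(6·3)=1072/2199, b=Δ1−h1·(2M1+M2)/6=5176/2199
seg 2: a=-2, c=M2/2=1406/733, d=(M3−M2)/(6·2)=-7777/8796, b=Δ2−h2·(2M2+M3)/6=1540/2199
seg 3: a=0, c=M3/2=-4965/1466, d=(M4−M3)/(6·2)=28633/17592, b=Δ3−h3·(2M3+M4)/6=-4919/2199
seg 4: a=-5, c=M4/2=18703/2932, d=(M5−M4)/(6·1)=-18703/8796, b=Δ4−h4·(2M4+M5)/6=16481/4398
t_q=5/2 → seg 1, τ=3/2; S=0+5176/2199·τ+-1810/733·τ²+1072/2199·τ³=-557/1466

  seg 0: a=-4 b=10606/2199 c=0 d=-1810/2199
  seg 1: a=0 b=5176/2199 c=-1810/733 d=1072/2199
  seg 2: a=-2 b=1540/2199 c=1406/733 d=-7777/8796
  seg 3: a=0 b=-4919/2199 c=-4965/1466 d=28633/17592
  seg 4: a=-5 b=16481/4398 c=18703/2932 d=-18703/8796
S(5/2) = -557/1466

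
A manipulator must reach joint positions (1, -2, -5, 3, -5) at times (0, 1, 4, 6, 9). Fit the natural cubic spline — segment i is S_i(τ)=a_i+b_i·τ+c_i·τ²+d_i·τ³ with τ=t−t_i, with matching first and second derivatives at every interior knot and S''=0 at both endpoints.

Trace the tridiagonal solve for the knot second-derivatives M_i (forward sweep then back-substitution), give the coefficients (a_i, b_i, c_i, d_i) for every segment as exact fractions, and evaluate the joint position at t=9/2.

Δ: Δ0=-3, Δ1=-1, Δ2=4, Δ3=-8/3
row 1: diag=8, rhs=12; c'=3/8, d'=3/2
row 2: denom=10−3·3/8=71/8; d'=(30−3·3/2)/(71/8)=204/71
row 3: denom=10−2·16/71=678/71; d'=(-40−2·204/71)/(678/71)=-1624/339
back: M3=-1624/339
back: M2=204/71−16/71·-1624/339=1340/339
back: M1=3/2−3/8·1340/339=2/113
M: M0=0, M1=2/113, M2=1340/339, M3=-1624/339, M4=0
seg 0: a=1, c=M0/2=0, d=(M1−M0)/(6·1)=1/339, b=Δ0−h0·(2M0+M1)/6=-1018/339
seg 1: a=-2, c=M1/2=1/113, d=(M2−M1)/(6·3)=667/3051, b=Δ1−h1·(2M1+M2)/6=-1015/339
seg 2: a=-5, c=M2/2=670/339, d=(M3−M2)/(6·2)=-247/339, b=Δ2−h2·(2M2+M3)/6=1004/339
seg 3: a=3, c=M3/2=-812/339, d=(M4−M3)/(6·3)=812/3051, b=Δ3−h3·(2M3+M4)/6=240/113
t_q=9/2 → seg 2, τ=1/2; S=-5+1004/339·τ+670/339·τ²+-247/339·τ³=-2817/904

  seg 0: a=1 b=-1018/339 c=0 d=1/339
  seg 1: a=-2 b=-1015/339 c=1/113 d=667/3051
  seg 2: a=-5 b=1004/339 c=670/339 d=-247/339
  seg 3: a=3 b=240/113 c=-812/339 d=812/3051
S(9/2) = -2817/904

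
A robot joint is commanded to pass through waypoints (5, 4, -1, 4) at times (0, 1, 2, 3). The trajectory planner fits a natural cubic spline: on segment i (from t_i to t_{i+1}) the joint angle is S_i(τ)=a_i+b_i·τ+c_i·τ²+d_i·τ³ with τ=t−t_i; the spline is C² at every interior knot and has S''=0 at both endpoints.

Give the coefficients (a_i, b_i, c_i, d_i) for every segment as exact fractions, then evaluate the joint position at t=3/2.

  seg 0: a=5 b=11/15 c=0 d=-26/15
  seg 1: a=4 b=-67/15 c=-26/5 d=14/3
  seg 2: a=-1 b=-13/15 c=44/5 d=-44/15
S(3/2) = 21/20

Δ: Δ0=-1, Δ1=-5, Δ2=5
row 1: diag=4, rhs=-24; c'=1/4, d'=-6
row 2: denom=4−1·1/4=15/4; d'=(60−1·-6)/(15/4)=88/5
back: M2=88/5
back: M1=-6−1/4·88/5=-52/5
M: M0=0, M1=-52/5, M2=88/5, M3=0
seg 0: a=5, c=M0/2=0, d=(M1−M0)/(6·1)=-26/15, b=Δ0−h0·(2M0+M1)/6=11/15
seg 1: a=4, c=M1/2=-26/5, d=(M2−M1)/(6·1)=14/3, b=Δ1−h1·(2M1+M2)/6=-67/15
seg 2: a=-1, c=M2/2=44/5, d=(M3−M2)/(6·1)=-44/15, b=Δ2−h2·(2M2+M3)/6=-13/15
t_q=3/2 → seg 1, τ=1/2; S=4+-67/15·τ+-26/5·τ²+14/3·τ³=21/20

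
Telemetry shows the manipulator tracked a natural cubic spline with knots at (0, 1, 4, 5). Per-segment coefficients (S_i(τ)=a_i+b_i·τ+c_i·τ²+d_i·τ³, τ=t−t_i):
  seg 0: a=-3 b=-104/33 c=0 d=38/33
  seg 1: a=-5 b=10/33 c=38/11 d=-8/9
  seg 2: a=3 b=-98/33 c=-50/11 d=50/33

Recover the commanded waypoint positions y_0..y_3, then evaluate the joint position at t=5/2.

y_0=-3 y_1=-5 y_2=3 y_3=-3
S(5/2) = 5/22

y_0 = S_0(0) = a_0 = -3
y_1 = S_1(0) = a_1 = -5
y_2 = S_2(0) = a_2 = 3
y_3 = S_2(1) = -3
t_q=5/2 is in segment 1 (τ=3/2); S_1(τ)=5/22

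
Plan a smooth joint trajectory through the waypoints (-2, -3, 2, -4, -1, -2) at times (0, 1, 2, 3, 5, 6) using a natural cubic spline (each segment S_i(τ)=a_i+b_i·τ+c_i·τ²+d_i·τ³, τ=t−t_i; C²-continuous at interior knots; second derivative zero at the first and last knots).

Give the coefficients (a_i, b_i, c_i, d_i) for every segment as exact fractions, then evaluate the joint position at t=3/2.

Δ: Δ0=-1, Δ1=5, Δ2=-6, Δ3=3/2, Δ4=-1
row 1: diag=4, rhs=36; c'=1/4, d'=9
row 2: denom=4−1·1/4=15/4; d'=(-66−1·9)/(15/4)=-20
row 3: denom=6−1·4/15=86/15; d'=(45−1·-20)/(86/15)=975/86
row 4: denom=6−2·15/43=228/43; d'=(-15−2·975/86)/(228/43)=-135/19
back: M4=-135/19
back: M3=975/86−15/43·-135/19=525/38
back: M2=-20−4/15·525/38=-450/19
back: M1=9−1/4·-450/19=567/38
M: M0=0, M1=567/38, M2=-450/19, M3=525/38, M4=-135/19, M5=0
seg 0: a=-2, c=M0/2=0, d=(M1−M0)/(6·1)=189/76, b=Δ0−h0·(2M0+M1)/6=-265/76
seg 1: a=-3, c=M1/2=567/76, d=(M2−M1)/(6·1)=-489/76, b=Δ1−h1·(2M1+M2)/6=151/38
seg 2: a=2, c=M2/2=-225/19, d=(M3−M2)/(6·1)=25/4, b=Δ2−h2·(2M2+M3)/6=-31/76
seg 3: a=-4, c=M3/2=525/76, d=(M4−M3)/(6·2)=-265/152, b=Δ3−h3·(2M3+M4)/6=-203/38
seg 4: a=-1, c=M4/2=-135/38, d=(M5−M4)/(6·1)=45/38, b=Δ4−h4·(2M4+M5)/6=26/19
t_q=3/2 → seg 1, τ=1/2; S=-3+151/38·τ+567/76·τ²+-489/76·τ³=29/608

  seg 0: a=-2 b=-265/76 c=0 d=189/76
  seg 1: a=-3 b=151/38 c=567/76 d=-489/76
  seg 2: a=2 b=-31/76 c=-225/19 d=25/4
  seg 3: a=-4 b=-203/38 c=525/76 d=-265/152
  seg 4: a=-1 b=26/19 c=-135/38 d=45/38
S(3/2) = 29/608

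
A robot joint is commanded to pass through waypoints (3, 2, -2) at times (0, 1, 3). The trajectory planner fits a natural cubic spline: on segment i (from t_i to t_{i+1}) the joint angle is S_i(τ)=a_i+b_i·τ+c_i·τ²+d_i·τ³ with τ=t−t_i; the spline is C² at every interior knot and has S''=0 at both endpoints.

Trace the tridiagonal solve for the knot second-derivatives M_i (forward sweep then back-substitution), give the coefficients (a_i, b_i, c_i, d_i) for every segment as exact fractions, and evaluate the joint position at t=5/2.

Δ: Δ0=-1, Δ1=-2
row 1: diag=6, rhs=-6; c'=1/3, d'=-1
back: M1=-1
M: M0=0, M1=-1, M2=0
seg 0: a=3, c=M0/2=0, d=(M1−M0)/(6·1)=-1/6, b=Δ0−h0·(2M0+M1)/6=-5/6
seg 1: a=2, c=M1/2=-1/2, d=(M2−M1)/(6·2)=1/12, b=Δ1−h1·(2M1+M2)/6=-4/3
t_q=5/2 → seg 1, τ=3/2; S=2+-4/3·τ+-1/2·τ²+1/12·τ³=-27/32

  seg 0: a=3 b=-5/6 c=0 d=-1/6
  seg 1: a=2 b=-4/3 c=-1/2 d=1/12
S(5/2) = -27/32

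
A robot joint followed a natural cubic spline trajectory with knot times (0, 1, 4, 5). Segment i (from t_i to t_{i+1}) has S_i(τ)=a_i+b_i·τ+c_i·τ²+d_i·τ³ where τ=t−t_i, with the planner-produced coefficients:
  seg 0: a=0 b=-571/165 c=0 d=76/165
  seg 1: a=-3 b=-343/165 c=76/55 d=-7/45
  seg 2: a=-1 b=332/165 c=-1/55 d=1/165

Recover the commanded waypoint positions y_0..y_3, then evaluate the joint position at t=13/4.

y_0=0 y_1=-3 y_2=-1 y_3=1
S(13/4) = -8637/3520

y_0 = S_0(0) = a_0 = 0
y_1 = S_1(0) = a_1 = -3
y_2 = S_2(0) = a_2 = -1
y_3 = S_2(1) = 1
t_q=13/4 is in segment 1 (τ=9/4); S_1(τ)=-8637/3520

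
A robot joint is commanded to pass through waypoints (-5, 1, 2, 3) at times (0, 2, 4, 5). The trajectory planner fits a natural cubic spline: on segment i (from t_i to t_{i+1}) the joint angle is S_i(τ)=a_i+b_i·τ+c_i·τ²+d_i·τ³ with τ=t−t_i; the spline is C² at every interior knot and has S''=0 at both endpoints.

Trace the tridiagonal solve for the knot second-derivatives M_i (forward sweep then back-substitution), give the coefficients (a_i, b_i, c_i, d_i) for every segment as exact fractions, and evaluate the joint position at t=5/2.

Δ: Δ0=3, Δ1=1/2, Δ2=1
row 1: diag=8, rhs=-15; c'=1/4, d'=-15/8
row 2: denom=6−2·1/4=11/2; d'=(3−2·-15/8)/(11/2)=27/22
back: M2=27/22
back: M1=-15/8−1/4·27/22=-24/11
M: M0=0, M1=-24/11, M2=27/22, M3=0
seg 0: a=-5, c=M0/2=0, d=(M1−M0)/(6·2)=-2/11, b=Δ0−h0·(2M0+M1)/6=41/11
seg 1: a=1, c=M1/2=-12/11, d=(M2−M1)/(6·2)=25/88, b=Δ1−h1·(2M1+M2)/6=17/11
seg 2: a=2, c=M2/2=27/44, d=(M3−M2)/(6·1)=-9/44, b=Δ2−h2·(2M2+M3)/6=13/22
t_q=5/2 → seg 1, τ=1/2; S=1+17/11·τ+-12/11·τ²+25/88·τ³=1081/704

  seg 0: a=-5 b=41/11 c=0 d=-2/11
  seg 1: a=1 b=17/11 c=-12/11 d=25/88
  seg 2: a=2 b=13/22 c=27/44 d=-9/44
S(5/2) = 1081/704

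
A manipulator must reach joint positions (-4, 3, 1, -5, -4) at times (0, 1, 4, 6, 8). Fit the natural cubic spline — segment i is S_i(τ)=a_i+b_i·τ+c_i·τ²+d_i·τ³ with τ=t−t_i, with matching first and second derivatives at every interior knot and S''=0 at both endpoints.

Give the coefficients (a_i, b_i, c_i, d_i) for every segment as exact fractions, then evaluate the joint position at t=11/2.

  seg 0: a=-4 b=12773/1608 c=0 d=-1517/1608
  seg 1: a=3 b=4111/804 c=-1517/536 d=1453/4824
  seg 2: a=1 b=-6007/1608 c=-8/67 d=1567/6432
  seg 3: a=-5 b=-1037/804 c=1439/1072 d=-1439/6432
S(11/2) = -69465/17152

Δ: Δ0=7, Δ1=-2/3, Δ2=-3, Δ3=1/2
row 1: diag=8, rhs=-46; c'=3/8, d'=-23/4
row 2: denom=10−3·3/8=71/8; d'=(-14−3·-23/4)/(71/8)=26/71
row 3: denom=8−2·16/71=536/71; d'=(21−2·26/71)/(536/71)=1439/536
back: M3=1439/536
back: M2=26/71−16/71·1439/536=-16/67
back: M1=-23/4−3/8·-16/67=-1517/268
M: M0=0, M1=-1517/268, M2=-16/67, M3=1439/536, M4=0
seg 0: a=-4, c=M0/2=0, d=(M1−M0)/(6·1)=-1517/1608, b=Δ0−h0·(2M0+M1)/6=12773/1608
seg 1: a=3, c=M1/2=-1517/536, d=(M2−M1)/(6·3)=1453/4824, b=Δ1−h1·(2M1+M2)/6=4111/804
seg 2: a=1, c=M2/2=-8/67, d=(M3−M2)/(6·2)=1567/6432, b=Δ2−h2·(2M2+M3)/6=-6007/1608
seg 3: a=-5, c=M3/2=1439/1072, d=(M4−M3)/(6·2)=-1439/6432, b=Δ3−h3·(2M3+M4)/6=-1037/804
t_q=11/2 → seg 2, τ=3/2; S=1+-6007/1608·τ+-8/67·τ²+1567/6432·τ³=-69465/17152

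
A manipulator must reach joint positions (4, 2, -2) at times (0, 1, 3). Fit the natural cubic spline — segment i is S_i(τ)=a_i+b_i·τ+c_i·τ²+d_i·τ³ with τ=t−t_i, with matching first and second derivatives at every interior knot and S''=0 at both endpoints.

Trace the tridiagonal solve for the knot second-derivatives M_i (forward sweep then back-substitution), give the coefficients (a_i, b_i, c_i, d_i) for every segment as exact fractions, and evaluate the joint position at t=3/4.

Δ: Δ0=-2, Δ1=-2
row 1: diag=6, rhs=0; c'=1/3, d'=0
back: M1=0
M: M0=0, M1=0, M2=0
seg 0: a=4, c=M0/2=0, d=(M1−M0)/(6·1)=0, b=Δ0−h0·(2M0+M1)/6=-2
seg 1: a=2, c=M1/2=0, d=(M2−M1)/(6·2)=0, b=Δ1−h1·(2M1+M2)/6=-2
t_q=3/4 → seg 0, τ=3/4; S=4+-2·τ+0·τ²+0·τ³=5/2

  seg 0: a=4 b=-2 c=0 d=0
  seg 1: a=2 b=-2 c=0 d=0
S(3/4) = 5/2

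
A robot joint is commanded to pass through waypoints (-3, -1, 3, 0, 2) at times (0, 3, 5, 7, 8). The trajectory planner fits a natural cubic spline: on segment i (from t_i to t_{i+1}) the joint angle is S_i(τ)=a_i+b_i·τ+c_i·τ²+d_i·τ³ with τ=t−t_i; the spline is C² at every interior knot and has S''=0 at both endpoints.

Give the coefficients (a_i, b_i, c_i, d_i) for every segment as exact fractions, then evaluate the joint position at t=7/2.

  seg 0: a=-3 b=-25/156 c=0 d=43/468
  seg 1: a=-1 b=181/78 c=43/52 d=-77/156
  seg 2: a=3 b=-23/78 c=-111/52 d=239/312
  seg 3: a=0 b=14/39 c=32/13 d=-32/39
S(7/2) = 127/416

Δ: Δ0=2/3, Δ1=2, Δ2=-3/2, Δ3=2
row 1: diag=10, rhs=8; c'=1/5, d'=4/5
row 2: denom=8−2·1/5=38/5; d'=(-21−2·4/5)/(38/5)=-113/38
row 3: denom=6−2·5/19=104/19; d'=(21−2·-113/38)/(104/19)=64/13
back: M3=64/13
back: M2=-113/38−5/19·64/13=-111/26
back: M1=4/5−1/5·-111/26=43/26
M: M0=0, M1=43/26, M2=-111/26, M3=64/13, M4=0
seg 0: a=-3, c=M0/2=0, d=(M1−M0)/(6·3)=43/468, b=Δ0−h0·(2M0+M1)/6=-25/156
seg 1: a=-1, c=M1/2=43/52, d=(M2−M1)/(6·2)=-77/156, b=Δ1−h1·(2M1+M2)/6=181/78
seg 2: a=3, c=M2/2=-111/52, d=(M3−M2)/(6·2)=239/312, b=Δ2−h2·(2M2+M3)/6=-23/78
seg 3: a=0, c=M3/2=32/13, d=(M4−M3)/(6·1)=-32/39, b=Δ3−h3·(2M3+M4)/6=14/39
t_q=7/2 → seg 1, τ=1/2; S=-1+181/78·τ+43/52·τ²+-77/156·τ³=127/416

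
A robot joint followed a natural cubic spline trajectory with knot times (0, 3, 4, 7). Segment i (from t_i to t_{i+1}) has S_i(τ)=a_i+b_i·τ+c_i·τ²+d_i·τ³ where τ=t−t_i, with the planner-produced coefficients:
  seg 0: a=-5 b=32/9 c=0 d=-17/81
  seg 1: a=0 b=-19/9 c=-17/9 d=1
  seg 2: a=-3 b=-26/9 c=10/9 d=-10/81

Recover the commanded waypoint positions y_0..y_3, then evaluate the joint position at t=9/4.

y_0=-5 y_1=0 y_2=-3 y_3=-5
S(9/4) = 39/64

y_0 = S_0(0) = a_0 = -5
y_1 = S_1(0) = a_1 = 0
y_2 = S_2(0) = a_2 = -3
y_3 = S_2(3) = -5
t_q=9/4 is in segment 0 (τ=9/4); S_0(τ)=39/64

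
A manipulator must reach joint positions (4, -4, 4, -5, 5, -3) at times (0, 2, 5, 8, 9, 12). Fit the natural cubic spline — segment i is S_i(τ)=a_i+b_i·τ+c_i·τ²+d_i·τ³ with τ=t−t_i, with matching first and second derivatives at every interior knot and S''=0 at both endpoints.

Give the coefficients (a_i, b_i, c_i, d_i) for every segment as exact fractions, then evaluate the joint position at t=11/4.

  seg 0: a=4 b=-754/123 c=0 d=131/246
  seg 1: a=-4 b=32/123 c=131/41 d=-883/1107
  seg 2: a=4 b=-259/123 c=-490/123 d=1360/1107
  seg 3: a=-5 b=881/123 c=290/41 d=-521/123
  seg 4: a=5 b=1058/123 c=-231/41 d=77/123
S(11/4) = -6151/2624

Δ: Δ0=-4, Δ1=8/3, Δ2=-3, Δ3=10, Δ4=-8/3
row 1: diag=10, rhs=40; c'=3/10, d'=4
row 2: denom=12−3·3/10=111/10; d'=(-34−3·4)/(111/10)=-460/111
row 3: denom=8−3·10/37=266/37; d'=(78−3·-460/111)/(266/37)=239/19
row 4: denom=8−1·37/266=2091/266; d'=(-76−1·239/19)/(2091/266)=-462/41
back: M4=-462/41
back: M3=239/19−37/266·-462/41=580/41
back: M2=-460/111−10/37·580/41=-980/123
back: M1=4−3/10·-980/123=262/41
M: M0=0, M1=262/41, M2=-980/123, M3=580/41, M4=-462/41, M5=0
seg 0: a=4, c=M0/2=0, d=(M1−M0)/(6·2)=131/246, b=Δ0−h0·(2M0+M1)/6=-754/123
seg 1: a=-4, c=M1/2=131/41, d=(M2−M1)/(6·3)=-883/1107, b=Δ1−h1·(2M1+M2)/6=32/123
seg 2: a=4, c=M2/2=-490/123, d=(M3−M2)/(6·3)=1360/1107, b=Δ2−h2·(2M2+M3)/6=-259/123
seg 3: a=-5, c=M3/2=290/41, d=(M4−M3)/(6·1)=-521/123, b=Δ3−h3·(2M3+M4)/6=881/123
seg 4: a=5, c=M4/2=-231/41, d=(M5−M4)/(6·3)=77/123, b=Δ4−h4·(2M4+M5)/6=1058/123
t_q=11/4 → seg 1, τ=3/4; S=-4+32/123·τ+131/41·τ²+-883/1107·τ³=-6151/2624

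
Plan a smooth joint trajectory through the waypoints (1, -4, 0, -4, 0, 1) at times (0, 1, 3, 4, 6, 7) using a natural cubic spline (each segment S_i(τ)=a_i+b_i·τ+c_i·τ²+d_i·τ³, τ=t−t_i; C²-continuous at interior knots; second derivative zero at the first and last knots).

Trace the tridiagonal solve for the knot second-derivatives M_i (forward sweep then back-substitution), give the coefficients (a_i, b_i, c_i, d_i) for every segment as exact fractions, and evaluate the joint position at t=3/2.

  seg 0: a=1 b=-3351/494 c=0 d=881/494
  seg 1: a=-4 b=-354/247 c=2643/494 d=-1795/988
  seg 2: a=0 b=-453/247 c=-1371/247 d=44/13
  seg 3: a=-4 b=-687/247 c=1137/247 d=-1093/988
  seg 4: a=0 b=582/247 c=-1005/494 d=335/494
S(3/2) = -28503/7904

Δ: Δ0=-5, Δ1=2, Δ2=-4, Δ3=2, Δ4=1
row 1: diag=6, rhs=42; c'=1/3, d'=7
row 2: denom=6−2·1/3=16/3; d'=(-36−2·7)/(16/3)=-75/8
row 3: denom=6−1·3/16=93/16; d'=(36−1·-75/8)/(93/16)=242/31
row 4: denom=6−2·32/93=494/93; d'=(-6−2·242/31)/(494/93)=-1005/247
back: M4=-1005/247
back: M3=242/31−32/93·-1005/247=2274/247
back: M2=-75/8−3/16·2274/247=-2742/247
back: M1=7−1/3·-2742/247=2643/247
M: M0=0, M1=2643/247, M2=-2742/247, M3=2274/247, M4=-1005/247, M5=0
seg 0: a=1, c=M0/2=0, d=(M1−M0)/(6·1)=881/494, b=Δ0−h0·(2M0+M1)/6=-3351/494
seg 1: a=-4, c=M1/2=2643/494, d=(M2−M1)/(6·2)=-1795/988, b=Δ1−h1·(2M1+M2)/6=-354/247
seg 2: a=0, c=M2/2=-1371/247, d=(M3−M2)/(6·1)=44/13, b=Δ2−h2·(2M2+M3)/6=-453/247
seg 3: a=-4, c=M3/2=1137/247, d=(M4−M3)/(6·2)=-1093/988, b=Δ3−h3·(2M3+M4)/6=-687/247
seg 4: a=0, c=M4/2=-1005/494, d=(M5−M4)/(6·1)=335/494, b=Δ4−h4·(2M4+M5)/6=582/247
t_q=3/2 → seg 1, τ=1/2; S=-4+-354/247·τ+2643/494·τ²+-1795/988·τ³=-28503/7904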